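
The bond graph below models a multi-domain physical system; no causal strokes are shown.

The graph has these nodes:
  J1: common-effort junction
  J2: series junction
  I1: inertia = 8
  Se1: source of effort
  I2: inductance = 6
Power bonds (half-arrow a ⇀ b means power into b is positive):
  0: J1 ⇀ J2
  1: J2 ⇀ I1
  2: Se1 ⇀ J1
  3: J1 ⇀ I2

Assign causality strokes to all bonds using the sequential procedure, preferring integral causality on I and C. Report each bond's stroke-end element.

β2 stroke at J1  (Se1 fixes effort; stroke away)
β0 stroke at J2  (J1: bond 2 brought effort, rest push out)
β3 stroke at I2  (0-jn J1 has e-setter on 2)
β1 stroke at I1  (J2 needs exactly one f-in)

b0 →J2
b1 →I1
b2 →J1
b3 →I2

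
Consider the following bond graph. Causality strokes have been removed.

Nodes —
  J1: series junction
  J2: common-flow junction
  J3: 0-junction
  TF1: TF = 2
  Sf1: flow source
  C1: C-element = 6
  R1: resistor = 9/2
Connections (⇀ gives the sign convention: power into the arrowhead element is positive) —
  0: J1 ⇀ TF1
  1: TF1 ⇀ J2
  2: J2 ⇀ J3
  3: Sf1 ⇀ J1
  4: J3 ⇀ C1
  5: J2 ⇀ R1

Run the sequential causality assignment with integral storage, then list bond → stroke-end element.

bond 3 stroke at Sf1  (source Sf1 imposes f)
bond 0 stroke at J1  (J1 flow already set via bond 3)
bond 1 stroke at TF1  (TF1 one-in-one-out from 0)
bond 2 stroke at J2  (J2 flow already set via bond 1)
bond 5 stroke at J2  (common-f at J2 fixed by 1)
bond 4 stroke at J3  (J3 needs exactly one e-in)

β0 →J1
β1 →TF1
β2 →J2
β3 →Sf1
β4 →J3
β5 →J2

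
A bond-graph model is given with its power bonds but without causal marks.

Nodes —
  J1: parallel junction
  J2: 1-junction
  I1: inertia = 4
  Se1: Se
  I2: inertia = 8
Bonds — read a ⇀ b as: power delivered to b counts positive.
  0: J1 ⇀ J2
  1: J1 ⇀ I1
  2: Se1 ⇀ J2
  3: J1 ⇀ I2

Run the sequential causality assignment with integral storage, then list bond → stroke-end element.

b2 stroke at J2  (Se1: effort source, stroke at far end)
b0 stroke at J1  (J2 needs exactly one f-in)
b1 stroke at I1  (common-e at J1 fixed by 0)
b3 stroke at I2  (J1 effort already set via bond 0)

bond 0 |J1
bond 1 |I1
bond 2 |J2
bond 3 |I2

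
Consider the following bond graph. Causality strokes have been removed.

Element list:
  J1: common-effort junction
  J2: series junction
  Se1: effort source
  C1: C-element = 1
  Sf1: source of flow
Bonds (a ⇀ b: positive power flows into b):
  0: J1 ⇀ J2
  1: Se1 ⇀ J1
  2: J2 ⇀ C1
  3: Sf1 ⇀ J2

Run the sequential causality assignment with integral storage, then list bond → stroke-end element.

b0 →J2
b1 →J1
b2 →J2
b3 →Sf1

bond 1 stroke at J1  (Se1: effort source, stroke at far end)
bond 3 stroke at Sf1  (source Sf1 imposes f)
bond 0 stroke at J2  (J1: bond 1 brought effort, rest push out)
bond 2 stroke at J2  (common-f at J2 fixed by 3)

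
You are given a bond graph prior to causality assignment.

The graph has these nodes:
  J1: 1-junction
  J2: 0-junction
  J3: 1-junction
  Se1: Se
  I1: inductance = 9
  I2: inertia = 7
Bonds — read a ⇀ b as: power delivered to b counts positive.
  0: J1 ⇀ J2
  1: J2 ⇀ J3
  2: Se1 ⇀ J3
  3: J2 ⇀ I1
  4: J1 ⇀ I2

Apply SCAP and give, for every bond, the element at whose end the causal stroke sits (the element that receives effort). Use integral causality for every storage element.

β2 →J3  (source Se1 imposes e)
β1 →J2  (J3: last free bond brings flow in)
β0 →J1  (common-e at J2 fixed by 1)
β3 →I1  (common-e at J2 fixed by 1)
β4 →I2  (J1: last free bond brings flow in)

#0 stroke→J1
#1 stroke→J2
#2 stroke→J3
#3 stroke→I1
#4 stroke→I2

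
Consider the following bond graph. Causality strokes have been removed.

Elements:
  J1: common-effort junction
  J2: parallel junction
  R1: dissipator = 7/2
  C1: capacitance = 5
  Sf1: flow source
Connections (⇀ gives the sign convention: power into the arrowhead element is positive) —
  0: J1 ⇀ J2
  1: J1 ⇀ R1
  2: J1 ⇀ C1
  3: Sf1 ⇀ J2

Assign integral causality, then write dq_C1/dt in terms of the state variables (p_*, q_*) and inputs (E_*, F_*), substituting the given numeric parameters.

β3 |Sf1  (Sf1: flow source, stroke at near end)
β0 |J2  (J2: last free bond brings effort in)
β2 |J1  (C1: C, integral causality)
β1 |R1  (J1 effort already set via bond 2)

dq_C1/dt = F_Sf1 - 2*q_C1/35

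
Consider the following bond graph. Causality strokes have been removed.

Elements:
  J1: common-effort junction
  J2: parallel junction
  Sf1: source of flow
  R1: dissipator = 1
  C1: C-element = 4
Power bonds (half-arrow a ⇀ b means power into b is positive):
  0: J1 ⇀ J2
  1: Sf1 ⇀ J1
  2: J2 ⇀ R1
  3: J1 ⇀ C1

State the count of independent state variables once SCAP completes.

β1 stroke→Sf1  (Sf1 (Sf) sets flow on bond)
β3 stroke→J1  (prefer integral on C1)
β0 stroke→J2  (0-jn J1 has e-setter on 3)
β2 stroke→R1  (common-e at J2 fixed by 0)

1  (C1 all integral)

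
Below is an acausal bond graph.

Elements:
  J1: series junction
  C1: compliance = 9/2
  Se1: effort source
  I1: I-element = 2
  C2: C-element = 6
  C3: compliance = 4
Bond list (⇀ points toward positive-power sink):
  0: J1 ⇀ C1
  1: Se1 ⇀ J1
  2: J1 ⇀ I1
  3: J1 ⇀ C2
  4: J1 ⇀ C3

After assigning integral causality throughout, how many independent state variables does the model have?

β1 |J1  (Se1 (Se) sets effort on bond)
β0 |J1  (C1 outputs effort q/C1)
β2 |I1  (I1 outputs flow p/I1)
β3 |J1  (1-jn J1 has f-setter on 2)
β4 |J1  (common-f at J1 fixed by 2)

4  (C1, C2, C3, I1 all integral)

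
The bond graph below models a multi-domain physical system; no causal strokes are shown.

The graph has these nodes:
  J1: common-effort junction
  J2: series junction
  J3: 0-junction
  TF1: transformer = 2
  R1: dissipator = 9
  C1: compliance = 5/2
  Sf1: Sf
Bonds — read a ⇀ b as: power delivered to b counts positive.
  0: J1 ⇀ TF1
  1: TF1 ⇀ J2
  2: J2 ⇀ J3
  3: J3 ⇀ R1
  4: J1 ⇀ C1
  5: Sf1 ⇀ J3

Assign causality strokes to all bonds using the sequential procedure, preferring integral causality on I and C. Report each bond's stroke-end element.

b0 stroke at TF1
b1 stroke at J2
b2 stroke at J3
b3 stroke at R1
b4 stroke at J1
b5 stroke at Sf1

bond 5 stroke→Sf1  (Sf1 fixes flow; stroke at Sf1)
bond 4 stroke→J1  (C1 outputs effort q/C1)
bond 0 stroke→TF1  (J1: bond 4 brought effort, rest push out)
bond 1 stroke→J2  (TF1: transformer flips bond 0)
bond 2 stroke→J3  (closing 1-jn rule on J2)
bond 3 stroke→R1  (0-jn J3 has e-setter on 2)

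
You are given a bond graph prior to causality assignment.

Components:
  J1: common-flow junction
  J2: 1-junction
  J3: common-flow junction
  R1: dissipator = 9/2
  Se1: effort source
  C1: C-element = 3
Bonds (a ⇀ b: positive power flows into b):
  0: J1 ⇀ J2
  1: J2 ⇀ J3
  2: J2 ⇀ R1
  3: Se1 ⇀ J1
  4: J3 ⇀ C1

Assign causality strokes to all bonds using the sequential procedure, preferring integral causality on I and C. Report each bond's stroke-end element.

#0 stroke at J2
#1 stroke at J2
#2 stroke at R1
#3 stroke at J1
#4 stroke at J3

#3 →J1  (Se1 (Se) sets effort on bond)
#0 →J2  (J1 needs exactly one f-in)
#4 →J3  (C1: C, integral causality)
#1 →J2  (J3: last free bond brings flow in)
#2 →R1  (closing 1-jn rule on J2)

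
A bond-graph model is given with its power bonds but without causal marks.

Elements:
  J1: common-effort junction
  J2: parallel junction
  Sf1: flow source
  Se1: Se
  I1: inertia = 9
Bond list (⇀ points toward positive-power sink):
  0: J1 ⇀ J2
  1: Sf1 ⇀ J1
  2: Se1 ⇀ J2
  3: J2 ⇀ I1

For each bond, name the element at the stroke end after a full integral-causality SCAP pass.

b0 stroke at J1
b1 stroke at Sf1
b2 stroke at J2
b3 stroke at I1

β1 |Sf1  (Sf1: flow source, stroke at near end)
β2 |J2  (Se1 fixes effort; stroke away)
β0 |J1  (J1: last free bond brings effort in)
β3 |I1  (common-e at J2 fixed by 2)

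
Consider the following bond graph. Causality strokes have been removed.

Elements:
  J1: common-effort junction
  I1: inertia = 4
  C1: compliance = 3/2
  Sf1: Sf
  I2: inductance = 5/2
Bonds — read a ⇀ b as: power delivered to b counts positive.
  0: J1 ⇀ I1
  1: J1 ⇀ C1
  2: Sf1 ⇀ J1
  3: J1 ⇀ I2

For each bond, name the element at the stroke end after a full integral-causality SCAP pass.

β2 stroke at Sf1  (Sf1 fixes flow; stroke at Sf1)
β0 stroke at I1  (I1 outputs flow p/I1)
β1 stroke at J1  (C1 integral (e out))
β3 stroke at I2  (common-e at J1 fixed by 1)

bond 0 →I1
bond 1 →J1
bond 2 →Sf1
bond 3 →I2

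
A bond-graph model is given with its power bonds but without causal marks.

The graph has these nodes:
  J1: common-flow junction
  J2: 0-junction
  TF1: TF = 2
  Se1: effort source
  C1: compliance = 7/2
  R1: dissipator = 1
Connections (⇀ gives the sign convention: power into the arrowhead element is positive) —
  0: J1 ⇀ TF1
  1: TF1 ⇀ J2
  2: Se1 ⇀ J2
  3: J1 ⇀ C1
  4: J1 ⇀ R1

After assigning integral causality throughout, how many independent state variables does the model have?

β2 stroke at J2  (Se1 fixes effort; stroke away)
β1 stroke at TF1  (0-jn J2 has e-setter on 2)
β0 stroke at J1  (TF1 one-in-one-out from 1)
β3 stroke at J1  (C1 integral (e out))
β4 stroke at R1  (J1: last free bond brings flow in)

1  (C1 all integral)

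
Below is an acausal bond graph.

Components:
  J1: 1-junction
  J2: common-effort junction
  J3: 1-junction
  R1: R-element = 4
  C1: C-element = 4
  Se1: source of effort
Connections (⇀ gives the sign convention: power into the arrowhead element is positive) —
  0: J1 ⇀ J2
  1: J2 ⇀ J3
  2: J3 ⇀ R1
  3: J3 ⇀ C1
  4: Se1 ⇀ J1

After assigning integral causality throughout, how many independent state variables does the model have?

1  (C1 all integral)

bond 4 stroke at J1  (Se1 fixes effort; stroke away)
bond 0 stroke at J2  (J1 needs exactly one f-in)
bond 1 stroke at J3  (0-jn J2 has e-setter on 0)
bond 3 stroke at J3  (C1 integral (e out))
bond 2 stroke at R1  (J3: last free bond brings flow in)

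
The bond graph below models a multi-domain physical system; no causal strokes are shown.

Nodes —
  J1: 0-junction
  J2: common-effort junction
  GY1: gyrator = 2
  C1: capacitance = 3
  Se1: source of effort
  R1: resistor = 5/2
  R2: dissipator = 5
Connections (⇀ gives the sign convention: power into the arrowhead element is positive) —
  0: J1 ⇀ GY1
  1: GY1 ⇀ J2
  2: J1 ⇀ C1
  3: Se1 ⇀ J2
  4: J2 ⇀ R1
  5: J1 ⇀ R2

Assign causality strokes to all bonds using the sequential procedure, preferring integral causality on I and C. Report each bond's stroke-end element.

β0 stroke→GY1
β1 stroke→GY1
β2 stroke→J1
β3 stroke→J2
β4 stroke→R1
β5 stroke→R2

#3 stroke→J2  (Se1 (Se) sets effort on bond)
#1 stroke→GY1  (0-jn J2 has e-setter on 3)
#4 stroke→R1  (J2: bond 3 brought effort, rest push out)
#0 stroke→GY1  (GY1: gyrator matches bond 1)
#2 stroke→J1  (C1 outputs effort q/C1)
#5 stroke→R2  (0-jn J1 has e-setter on 2)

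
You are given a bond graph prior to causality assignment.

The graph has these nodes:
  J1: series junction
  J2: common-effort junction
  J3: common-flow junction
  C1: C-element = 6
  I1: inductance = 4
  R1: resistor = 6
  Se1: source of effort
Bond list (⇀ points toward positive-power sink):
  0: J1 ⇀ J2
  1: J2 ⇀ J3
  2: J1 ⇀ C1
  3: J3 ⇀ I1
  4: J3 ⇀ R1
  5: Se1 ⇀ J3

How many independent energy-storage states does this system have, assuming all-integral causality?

b5 |J3  (Se1: effort source, stroke at far end)
b2 |J1  (C1 integral (e out))
b0 |J2  (only one flow-in slot at J1)
b1 |J3  (J2: bond 0 brought effort, rest push out)
b3 |I1  (I1 integral (f out))
b4 |J3  (J3: bond 3 brought flow, rest push out)

2  (C1, I1 all integral)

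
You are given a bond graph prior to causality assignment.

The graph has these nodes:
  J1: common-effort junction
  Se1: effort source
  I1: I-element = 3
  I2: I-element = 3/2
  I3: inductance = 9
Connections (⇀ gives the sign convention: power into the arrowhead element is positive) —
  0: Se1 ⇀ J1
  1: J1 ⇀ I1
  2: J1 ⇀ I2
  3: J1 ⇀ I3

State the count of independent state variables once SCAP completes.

#0 |J1  (Se1 fixes effort; stroke away)
#1 |I1  (J1: bond 0 brought effort, rest push out)
#2 |I2  (J1: bond 0 brought effort, rest push out)
#3 |I3  (common-e at J1 fixed by 0)

3  (I1, I2, I3 all integral)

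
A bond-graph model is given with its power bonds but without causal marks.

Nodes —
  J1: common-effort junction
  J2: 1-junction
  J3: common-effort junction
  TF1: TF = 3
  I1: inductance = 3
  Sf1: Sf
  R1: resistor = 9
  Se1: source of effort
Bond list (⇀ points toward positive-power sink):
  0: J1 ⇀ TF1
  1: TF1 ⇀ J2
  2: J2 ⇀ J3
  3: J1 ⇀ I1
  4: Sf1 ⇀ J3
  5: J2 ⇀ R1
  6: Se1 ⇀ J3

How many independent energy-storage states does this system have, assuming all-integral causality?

β4 stroke→Sf1  (Sf1: flow source, stroke at near end)
β6 stroke→J3  (source Se1 imposes e)
β2 stroke→J2  (J3 effort already set via bond 6)
β3 stroke→I1  (I1 outputs flow p/I1)
β0 stroke→J1  (J1 needs exactly one e-in)
β1 stroke→TF1  (TF1: transformer flips bond 0)
β5 stroke→J2  (common-f at J2 fixed by 1)

1  (I1 all integral)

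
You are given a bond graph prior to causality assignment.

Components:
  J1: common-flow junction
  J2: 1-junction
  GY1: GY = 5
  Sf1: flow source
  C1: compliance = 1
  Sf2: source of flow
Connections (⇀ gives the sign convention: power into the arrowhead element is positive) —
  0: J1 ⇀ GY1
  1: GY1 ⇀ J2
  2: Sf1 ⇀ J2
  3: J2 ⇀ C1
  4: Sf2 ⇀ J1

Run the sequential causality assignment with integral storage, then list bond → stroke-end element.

b2 |Sf1  (source Sf1 imposes f)
b4 |Sf2  (source Sf2 imposes f)
b0 |J1  (common-f at J1 fixed by 4)
b1 |J2  (J2 flow already set via bond 2)
b3 |J2  (J2: bond 2 brought flow, rest push out)

#0 →J1
#1 →J2
#2 →Sf1
#3 →J2
#4 →Sf2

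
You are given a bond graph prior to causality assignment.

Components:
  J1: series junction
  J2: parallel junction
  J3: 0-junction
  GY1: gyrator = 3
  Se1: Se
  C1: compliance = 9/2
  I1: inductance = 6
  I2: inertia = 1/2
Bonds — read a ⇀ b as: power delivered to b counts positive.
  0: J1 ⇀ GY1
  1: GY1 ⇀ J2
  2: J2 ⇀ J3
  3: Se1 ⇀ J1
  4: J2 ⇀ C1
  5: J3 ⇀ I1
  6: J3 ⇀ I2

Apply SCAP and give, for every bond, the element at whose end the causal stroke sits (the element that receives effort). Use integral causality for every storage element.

#0 stroke→GY1
#1 stroke→GY1
#2 stroke→J3
#3 stroke→J1
#4 stroke→J2
#5 stroke→I1
#6 stroke→I2

#3 |J1  (source Se1 imposes e)
#0 |GY1  (closing 1-jn rule on J1)
#1 |GY1  (GY1 both-in/both-out from 0)
#4 |J2  (C1 outputs effort q/C1)
#2 |J3  (common-e at J2 fixed by 4)
#5 |I1  (J3: bond 2 brought effort, rest push out)
#6 |I2  (J3 effort already set via bond 2)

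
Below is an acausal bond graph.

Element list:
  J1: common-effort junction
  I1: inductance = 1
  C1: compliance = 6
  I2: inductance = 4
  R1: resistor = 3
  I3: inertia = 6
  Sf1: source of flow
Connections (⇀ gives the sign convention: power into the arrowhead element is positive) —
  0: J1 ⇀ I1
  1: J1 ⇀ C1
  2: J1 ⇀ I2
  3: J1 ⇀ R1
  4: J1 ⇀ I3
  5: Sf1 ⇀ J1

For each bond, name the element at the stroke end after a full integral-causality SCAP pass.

bond 5 stroke at Sf1  (source Sf1 imposes f)
bond 0 stroke at I1  (I1 integral (f out))
bond 1 stroke at J1  (C1: C, integral causality)
bond 2 stroke at I2  (0-jn J1 has e-setter on 1)
bond 3 stroke at R1  (J1: bond 1 brought effort, rest push out)
bond 4 stroke at I3  (0-jn J1 has e-setter on 1)

bond 0 |I1
bond 1 |J1
bond 2 |I2
bond 3 |R1
bond 4 |I3
bond 5 |Sf1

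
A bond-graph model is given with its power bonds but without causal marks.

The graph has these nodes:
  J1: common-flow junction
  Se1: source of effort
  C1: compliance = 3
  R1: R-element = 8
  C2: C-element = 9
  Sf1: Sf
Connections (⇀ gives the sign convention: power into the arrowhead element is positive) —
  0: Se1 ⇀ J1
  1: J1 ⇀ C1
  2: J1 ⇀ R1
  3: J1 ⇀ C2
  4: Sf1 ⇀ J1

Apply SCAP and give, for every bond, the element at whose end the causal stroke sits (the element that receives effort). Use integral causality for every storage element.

b0 →J1  (Se1: effort source, stroke at far end)
b4 →Sf1  (Sf1: flow source, stroke at near end)
b1 →J1  (1-jn J1 has f-setter on 4)
b2 →J1  (1-jn J1 has f-setter on 4)
b3 →J1  (1-jn J1 has f-setter on 4)

bond 0 stroke at J1
bond 1 stroke at J1
bond 2 stroke at J1
bond 3 stroke at J1
bond 4 stroke at Sf1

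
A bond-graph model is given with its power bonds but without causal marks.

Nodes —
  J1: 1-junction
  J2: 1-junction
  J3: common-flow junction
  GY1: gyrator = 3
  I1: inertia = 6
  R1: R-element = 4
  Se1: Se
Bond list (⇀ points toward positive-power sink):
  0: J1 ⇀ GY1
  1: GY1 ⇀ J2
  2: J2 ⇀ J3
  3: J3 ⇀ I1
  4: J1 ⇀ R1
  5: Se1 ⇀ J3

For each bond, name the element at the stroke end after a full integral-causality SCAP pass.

#0 stroke at J1
#1 stroke at J2
#2 stroke at J3
#3 stroke at I1
#4 stroke at R1
#5 stroke at J3

bond 5 stroke→J3  (Se1 fixes effort; stroke away)
bond 3 stroke→I1  (I1 outputs flow p/I1)
bond 2 stroke→J3  (J3: bond 3 brought flow, rest push out)
bond 1 stroke→J2  (J2 flow already set via bond 2)
bond 0 stroke→J1  (GY GY1: same side as bond 1)
bond 4 stroke→R1  (J1: last free bond brings flow in)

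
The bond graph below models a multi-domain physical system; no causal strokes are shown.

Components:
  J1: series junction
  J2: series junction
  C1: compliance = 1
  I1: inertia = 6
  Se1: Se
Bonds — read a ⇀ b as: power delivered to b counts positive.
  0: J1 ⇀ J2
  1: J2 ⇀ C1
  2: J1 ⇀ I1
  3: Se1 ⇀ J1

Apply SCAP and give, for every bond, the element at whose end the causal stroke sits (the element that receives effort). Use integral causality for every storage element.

bond 3 stroke→J1  (Se1 fixes effort; stroke away)
bond 1 stroke→J2  (C1 outputs effort q/C1)
bond 0 stroke→J1  (only one flow-in slot at J2)
bond 2 stroke→I1  (J1: last free bond brings flow in)

bond 0 |J1
bond 1 |J2
bond 2 |I1
bond 3 |J1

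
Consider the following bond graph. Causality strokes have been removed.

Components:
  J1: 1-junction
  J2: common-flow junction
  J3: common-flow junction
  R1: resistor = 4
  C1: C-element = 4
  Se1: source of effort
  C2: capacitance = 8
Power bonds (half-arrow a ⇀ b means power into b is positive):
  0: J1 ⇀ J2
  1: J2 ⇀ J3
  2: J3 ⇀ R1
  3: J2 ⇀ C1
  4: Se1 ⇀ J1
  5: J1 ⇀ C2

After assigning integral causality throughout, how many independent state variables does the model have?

2  (C1, C2 all integral)

#4 →J1  (Se1: effort source, stroke at far end)
#3 →J2  (C1 integral (e out))
#5 →J1  (prefer integral on C2)
#0 →J2  (J1 needs exactly one f-in)
#1 →J3  (closing 1-jn rule on J2)
#2 →R1  (J3 needs exactly one f-in)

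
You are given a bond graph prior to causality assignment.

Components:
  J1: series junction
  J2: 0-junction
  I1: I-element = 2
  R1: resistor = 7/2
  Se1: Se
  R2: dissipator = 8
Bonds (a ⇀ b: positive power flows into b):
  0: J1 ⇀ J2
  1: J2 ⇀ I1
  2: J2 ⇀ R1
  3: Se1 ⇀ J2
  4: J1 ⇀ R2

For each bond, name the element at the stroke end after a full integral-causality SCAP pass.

b3 stroke→J2  (source Se1 imposes e)
b0 stroke→J1  (0-jn J2 has e-setter on 3)
b1 stroke→I1  (J2 effort already set via bond 3)
b2 stroke→R1  (J2: bond 3 brought effort, rest push out)
b4 stroke→R2  (closing 1-jn rule on J1)

bond 0 stroke at J1
bond 1 stroke at I1
bond 2 stroke at R1
bond 3 stroke at J2
bond 4 stroke at R2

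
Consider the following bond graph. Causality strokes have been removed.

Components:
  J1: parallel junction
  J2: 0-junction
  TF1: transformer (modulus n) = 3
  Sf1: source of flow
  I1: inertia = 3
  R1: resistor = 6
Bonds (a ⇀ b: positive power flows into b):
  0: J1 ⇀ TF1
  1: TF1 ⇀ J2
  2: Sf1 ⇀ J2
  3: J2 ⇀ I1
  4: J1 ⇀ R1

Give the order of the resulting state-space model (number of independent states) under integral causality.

#2 →Sf1  (Sf1: flow source, stroke at near end)
#3 →I1  (I1 integral (f out))
#1 →J2  (closing 0-jn rule on J2)
#0 →TF1  (TF1: transformer flips bond 1)
#4 →J1  (J1: last free bond brings effort in)

1  (I1 all integral)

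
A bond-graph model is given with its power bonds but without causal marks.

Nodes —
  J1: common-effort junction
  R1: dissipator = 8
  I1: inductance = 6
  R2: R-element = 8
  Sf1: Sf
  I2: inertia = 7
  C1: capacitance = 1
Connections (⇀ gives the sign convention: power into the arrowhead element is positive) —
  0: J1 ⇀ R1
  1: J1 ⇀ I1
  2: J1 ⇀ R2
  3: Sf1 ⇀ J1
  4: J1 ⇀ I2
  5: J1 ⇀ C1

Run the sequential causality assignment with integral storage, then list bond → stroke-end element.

#3 →Sf1  (Sf1 fixes flow; stroke at Sf1)
#1 →I1  (I1 integral (f out))
#4 →I2  (prefer integral on I2)
#5 →J1  (C1 integral (e out))
#0 →R1  (J1 effort already set via bond 5)
#2 →R2  (J1: bond 5 brought effort, rest push out)

b0 stroke→R1
b1 stroke→I1
b2 stroke→R2
b3 stroke→Sf1
b4 stroke→I2
b5 stroke→J1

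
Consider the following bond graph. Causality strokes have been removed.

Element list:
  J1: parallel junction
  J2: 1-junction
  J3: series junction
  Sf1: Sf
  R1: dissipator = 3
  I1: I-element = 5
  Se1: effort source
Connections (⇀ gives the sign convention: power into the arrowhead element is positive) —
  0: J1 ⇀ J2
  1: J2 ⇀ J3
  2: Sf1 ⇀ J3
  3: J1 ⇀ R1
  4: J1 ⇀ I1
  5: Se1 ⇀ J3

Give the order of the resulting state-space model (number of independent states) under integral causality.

#2 |Sf1  (Sf1 (Sf) sets flow on bond)
#5 |J3  (Se1: effort source, stroke at far end)
#1 |J3  (J3 flow already set via bond 2)
#0 |J2  (1-jn J2 has f-setter on 1)
#4 |I1  (I1 outputs flow p/I1)
#3 |J1  (closing 0-jn rule on J1)

1  (I1 all integral)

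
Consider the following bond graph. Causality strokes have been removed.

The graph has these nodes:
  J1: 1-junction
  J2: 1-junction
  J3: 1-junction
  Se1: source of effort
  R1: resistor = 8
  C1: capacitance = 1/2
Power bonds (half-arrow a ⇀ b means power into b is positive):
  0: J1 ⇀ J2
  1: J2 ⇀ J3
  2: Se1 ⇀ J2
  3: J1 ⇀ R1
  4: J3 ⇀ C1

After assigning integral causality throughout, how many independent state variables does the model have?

1  (C1 all integral)

bond 2 stroke at J2  (Se1 (Se) sets effort on bond)
bond 4 stroke at J3  (prefer integral on C1)
bond 1 stroke at J2  (only one flow-in slot at J3)
bond 0 stroke at J1  (closing 1-jn rule on J2)
bond 3 stroke at R1  (J1 needs exactly one f-in)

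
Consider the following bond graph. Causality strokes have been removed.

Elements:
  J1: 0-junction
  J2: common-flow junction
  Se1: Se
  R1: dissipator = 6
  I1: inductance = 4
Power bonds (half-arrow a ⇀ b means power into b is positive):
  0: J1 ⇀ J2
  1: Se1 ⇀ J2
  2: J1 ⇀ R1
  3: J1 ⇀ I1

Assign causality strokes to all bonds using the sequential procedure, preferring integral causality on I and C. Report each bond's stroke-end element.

#0 stroke at J1
#1 stroke at J2
#2 stroke at R1
#3 stroke at I1

b1 stroke→J2  (source Se1 imposes e)
b0 stroke→J1  (J2 needs exactly one f-in)
b2 stroke→R1  (J1: bond 0 brought effort, rest push out)
b3 stroke→I1  (0-jn J1 has e-setter on 0)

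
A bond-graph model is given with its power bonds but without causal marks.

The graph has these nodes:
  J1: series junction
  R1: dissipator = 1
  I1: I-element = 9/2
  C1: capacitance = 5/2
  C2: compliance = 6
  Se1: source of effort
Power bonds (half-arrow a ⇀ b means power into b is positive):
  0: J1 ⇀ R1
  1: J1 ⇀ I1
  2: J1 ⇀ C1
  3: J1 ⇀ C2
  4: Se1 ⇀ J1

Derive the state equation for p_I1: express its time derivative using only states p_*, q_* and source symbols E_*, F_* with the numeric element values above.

dp_I1/dt = E_Se1 - 2*p_I1/9 - 2*q_C1/5 - q_C2/6

#4 stroke→J1  (Se1: effort source, stroke at far end)
#1 stroke→I1  (I1: I, integral causality)
#0 stroke→J1  (common-f at J1 fixed by 1)
#2 stroke→J1  (1-jn J1 has f-setter on 1)
#3 stroke→J1  (1-jn J1 has f-setter on 1)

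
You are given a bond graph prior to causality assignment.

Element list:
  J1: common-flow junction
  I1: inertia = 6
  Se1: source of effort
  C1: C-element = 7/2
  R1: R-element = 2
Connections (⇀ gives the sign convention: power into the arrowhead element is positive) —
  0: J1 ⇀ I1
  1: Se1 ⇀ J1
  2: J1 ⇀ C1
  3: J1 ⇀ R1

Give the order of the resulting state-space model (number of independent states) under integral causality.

2  (C1, I1 all integral)

b1 stroke at J1  (Se1 fixes effort; stroke away)
b0 stroke at I1  (I1 outputs flow p/I1)
b2 stroke at J1  (J1 flow already set via bond 0)
b3 stroke at J1  (1-jn J1 has f-setter on 0)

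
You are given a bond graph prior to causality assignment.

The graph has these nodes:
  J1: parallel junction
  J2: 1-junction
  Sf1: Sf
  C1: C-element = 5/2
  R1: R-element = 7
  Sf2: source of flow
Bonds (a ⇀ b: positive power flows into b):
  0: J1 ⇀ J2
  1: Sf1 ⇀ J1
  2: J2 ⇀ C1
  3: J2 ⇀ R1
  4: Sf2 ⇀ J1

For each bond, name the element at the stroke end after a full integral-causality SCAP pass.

#1 →Sf1  (Sf1 fixes flow; stroke at Sf1)
#4 →Sf2  (source Sf2 imposes f)
#0 →J1  (only one effort-in slot at J1)
#2 →J2  (J2: bond 0 brought flow, rest push out)
#3 →J2  (J2: bond 0 brought flow, rest push out)

#0 |J1
#1 |Sf1
#2 |J2
#3 |J2
#4 |Sf2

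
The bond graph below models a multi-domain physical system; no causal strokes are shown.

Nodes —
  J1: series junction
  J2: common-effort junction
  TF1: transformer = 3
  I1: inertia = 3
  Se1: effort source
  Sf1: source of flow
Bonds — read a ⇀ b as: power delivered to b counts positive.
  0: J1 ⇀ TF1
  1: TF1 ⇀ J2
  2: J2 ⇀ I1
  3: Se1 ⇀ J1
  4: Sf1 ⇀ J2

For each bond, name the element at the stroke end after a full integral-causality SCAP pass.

bond 3 →J1  (Se1: effort source, stroke at far end)
bond 4 →Sf1  (Sf1: flow source, stroke at near end)
bond 0 →TF1  (only one flow-in slot at J1)
bond 1 →J2  (through TF1, causality passes straight; one stroke at TF1)
bond 2 →I1  (0-jn J2 has e-setter on 1)

b0 |TF1
b1 |J2
b2 |I1
b3 |J1
b4 |Sf1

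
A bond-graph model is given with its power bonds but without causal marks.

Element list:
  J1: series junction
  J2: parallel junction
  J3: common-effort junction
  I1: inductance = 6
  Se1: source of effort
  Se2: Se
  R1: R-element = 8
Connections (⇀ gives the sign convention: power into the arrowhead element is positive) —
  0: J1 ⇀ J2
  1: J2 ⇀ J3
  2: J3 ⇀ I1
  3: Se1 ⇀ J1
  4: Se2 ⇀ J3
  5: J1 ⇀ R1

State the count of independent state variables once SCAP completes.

1  (I1 all integral)

b3 stroke→J1  (source Se1 imposes e)
b4 stroke→J3  (Se2: effort source, stroke at far end)
b1 stroke→J2  (common-e at J3 fixed by 4)
b2 stroke→I1  (J3: bond 4 brought effort, rest push out)
b0 stroke→J1  (J2: bond 1 brought effort, rest push out)
b5 stroke→R1  (only one flow-in slot at J1)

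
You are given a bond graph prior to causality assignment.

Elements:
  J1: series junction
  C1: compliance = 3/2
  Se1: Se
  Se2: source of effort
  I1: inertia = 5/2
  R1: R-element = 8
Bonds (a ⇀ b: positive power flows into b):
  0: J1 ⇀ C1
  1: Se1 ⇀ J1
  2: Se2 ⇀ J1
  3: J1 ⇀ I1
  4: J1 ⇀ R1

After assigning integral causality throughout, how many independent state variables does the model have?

b1 |J1  (Se1: effort source, stroke at far end)
b2 |J1  (source Se2 imposes e)
b0 |J1  (prefer integral on C1)
b3 |I1  (prefer integral on I1)
b4 |J1  (J1 flow already set via bond 3)

2  (C1, I1 all integral)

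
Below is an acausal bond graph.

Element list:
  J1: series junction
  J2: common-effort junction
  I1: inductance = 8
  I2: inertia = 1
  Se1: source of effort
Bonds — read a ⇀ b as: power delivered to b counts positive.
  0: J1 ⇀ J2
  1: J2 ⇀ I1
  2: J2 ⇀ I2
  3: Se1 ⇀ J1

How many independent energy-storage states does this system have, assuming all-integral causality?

#3 stroke at J1  (source Se1 imposes e)
#0 stroke at J2  (J1: last free bond brings flow in)
#1 stroke at I1  (0-jn J2 has e-setter on 0)
#2 stroke at I2  (J2 effort already set via bond 0)

2  (I1, I2 all integral)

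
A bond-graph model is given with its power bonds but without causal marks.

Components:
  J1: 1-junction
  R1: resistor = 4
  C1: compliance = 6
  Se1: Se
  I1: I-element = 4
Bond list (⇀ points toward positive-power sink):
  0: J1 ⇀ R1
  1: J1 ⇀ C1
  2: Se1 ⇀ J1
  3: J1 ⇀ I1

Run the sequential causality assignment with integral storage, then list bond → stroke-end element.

#2 |J1  (Se1 (Se) sets effort on bond)
#1 |J1  (C1: C, integral causality)
#3 |I1  (prefer integral on I1)
#0 |J1  (common-f at J1 fixed by 3)

#0 →J1
#1 →J1
#2 →J1
#3 →I1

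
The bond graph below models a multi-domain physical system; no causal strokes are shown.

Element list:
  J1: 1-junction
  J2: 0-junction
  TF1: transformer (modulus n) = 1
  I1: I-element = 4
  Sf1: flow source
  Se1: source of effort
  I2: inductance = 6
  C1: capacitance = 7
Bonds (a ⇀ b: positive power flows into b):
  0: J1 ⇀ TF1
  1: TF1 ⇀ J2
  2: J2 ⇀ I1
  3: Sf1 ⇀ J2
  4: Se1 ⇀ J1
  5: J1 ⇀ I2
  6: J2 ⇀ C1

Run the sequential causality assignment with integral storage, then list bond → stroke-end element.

bond 0 stroke at J1
bond 1 stroke at TF1
bond 2 stroke at I1
bond 3 stroke at Sf1
bond 4 stroke at J1
bond 5 stroke at I2
bond 6 stroke at J2

β3 stroke→Sf1  (Sf1: flow source, stroke at near end)
β4 stroke→J1  (Se1 fixes effort; stroke away)
β2 stroke→I1  (I1 integral (f out))
β5 stroke→I2  (I2 integral (f out))
β0 stroke→J1  (J1 flow already set via bond 5)
β1 stroke→TF1  (TF1: transformer flips bond 0)
β6 stroke→J2  (J2 needs exactly one e-in)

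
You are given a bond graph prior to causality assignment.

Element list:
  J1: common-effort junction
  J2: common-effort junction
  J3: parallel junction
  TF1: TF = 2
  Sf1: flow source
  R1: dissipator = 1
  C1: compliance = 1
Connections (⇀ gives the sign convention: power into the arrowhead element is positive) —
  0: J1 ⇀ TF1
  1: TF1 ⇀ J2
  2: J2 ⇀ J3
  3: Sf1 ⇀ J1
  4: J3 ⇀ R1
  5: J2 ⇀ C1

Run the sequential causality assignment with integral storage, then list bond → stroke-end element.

#0 stroke at J1
#1 stroke at TF1
#2 stroke at J3
#3 stroke at Sf1
#4 stroke at R1
#5 stroke at J2

bond 3 →Sf1  (source Sf1 imposes f)
bond 0 →J1  (J1 needs exactly one e-in)
bond 1 →TF1  (TF1: transformer flips bond 0)
bond 5 →J2  (C1 outputs effort q/C1)
bond 2 →J3  (0-jn J2 has e-setter on 5)
bond 4 →R1  (0-jn J3 has e-setter on 2)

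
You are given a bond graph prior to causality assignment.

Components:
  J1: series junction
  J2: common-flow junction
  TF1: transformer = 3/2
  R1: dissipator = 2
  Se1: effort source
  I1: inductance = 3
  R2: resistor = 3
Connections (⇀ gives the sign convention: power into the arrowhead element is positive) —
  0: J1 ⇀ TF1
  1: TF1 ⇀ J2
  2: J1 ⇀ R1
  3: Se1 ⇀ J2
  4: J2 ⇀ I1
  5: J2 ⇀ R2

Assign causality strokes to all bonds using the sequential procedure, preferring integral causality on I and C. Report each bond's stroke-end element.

#3 |J2  (Se1 (Se) sets effort on bond)
#4 |I1  (I1 integral (f out))
#1 |J2  (common-f at J2 fixed by 4)
#5 |J2  (1-jn J2 has f-setter on 4)
#0 |TF1  (TF TF1: opposite of bond 1)
#2 |J1  (J1: bond 0 brought flow, rest push out)

b0 |TF1
b1 |J2
b2 |J1
b3 |J2
b4 |I1
b5 |J2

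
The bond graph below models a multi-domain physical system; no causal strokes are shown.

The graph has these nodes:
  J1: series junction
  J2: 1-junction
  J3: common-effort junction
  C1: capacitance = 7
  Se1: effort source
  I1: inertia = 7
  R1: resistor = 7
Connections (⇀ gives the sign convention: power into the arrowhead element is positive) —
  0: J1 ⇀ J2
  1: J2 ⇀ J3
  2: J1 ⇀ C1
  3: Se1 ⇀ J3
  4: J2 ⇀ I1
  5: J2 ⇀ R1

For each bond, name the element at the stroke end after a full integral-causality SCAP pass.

#0 stroke→J2
#1 stroke→J2
#2 stroke→J1
#3 stroke→J3
#4 stroke→I1
#5 stroke→J2

#3 stroke at J3  (Se1: effort source, stroke at far end)
#1 stroke at J2  (J3: bond 3 brought effort, rest push out)
#2 stroke at J1  (prefer integral on C1)
#0 stroke at J2  (J1: last free bond brings flow in)
#4 stroke at I1  (I1 integral (f out))
#5 stroke at J2  (J2: bond 4 brought flow, rest push out)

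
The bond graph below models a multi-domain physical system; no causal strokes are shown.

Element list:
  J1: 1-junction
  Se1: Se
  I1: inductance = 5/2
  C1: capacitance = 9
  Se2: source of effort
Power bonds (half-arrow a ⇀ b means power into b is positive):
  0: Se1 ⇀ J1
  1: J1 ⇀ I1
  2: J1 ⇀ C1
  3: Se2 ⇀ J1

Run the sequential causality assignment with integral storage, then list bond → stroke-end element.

bond 0 stroke→J1
bond 1 stroke→I1
bond 2 stroke→J1
bond 3 stroke→J1

b0 stroke→J1  (Se1: effort source, stroke at far end)
b3 stroke→J1  (Se2: effort source, stroke at far end)
b1 stroke→I1  (I1: I, integral causality)
b2 stroke→J1  (J1 flow already set via bond 1)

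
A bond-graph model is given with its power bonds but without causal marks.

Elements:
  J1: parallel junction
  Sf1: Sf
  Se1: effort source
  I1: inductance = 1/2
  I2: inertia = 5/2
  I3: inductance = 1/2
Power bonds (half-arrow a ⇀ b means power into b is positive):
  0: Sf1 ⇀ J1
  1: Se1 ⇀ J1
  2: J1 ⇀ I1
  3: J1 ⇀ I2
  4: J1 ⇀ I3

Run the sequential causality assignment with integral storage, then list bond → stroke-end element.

#0 stroke→Sf1  (Sf1 fixes flow; stroke at Sf1)
#1 stroke→J1  (Se1 (Se) sets effort on bond)
#2 stroke→I1  (J1: bond 1 brought effort, rest push out)
#3 stroke→I2  (common-e at J1 fixed by 1)
#4 stroke→I3  (J1 effort already set via bond 1)

b0 stroke→Sf1
b1 stroke→J1
b2 stroke→I1
b3 stroke→I2
b4 stroke→I3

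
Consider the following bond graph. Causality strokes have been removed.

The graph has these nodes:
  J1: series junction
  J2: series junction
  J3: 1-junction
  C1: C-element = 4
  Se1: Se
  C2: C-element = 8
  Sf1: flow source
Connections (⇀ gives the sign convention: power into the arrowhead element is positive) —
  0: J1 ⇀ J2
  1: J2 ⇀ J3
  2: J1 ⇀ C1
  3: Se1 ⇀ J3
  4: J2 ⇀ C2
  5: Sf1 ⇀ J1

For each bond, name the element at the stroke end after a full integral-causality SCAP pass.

bond 3 stroke→J3  (source Se1 imposes e)
bond 5 stroke→Sf1  (source Sf1 imposes f)
bond 0 stroke→J1  (1-jn J1 has f-setter on 5)
bond 2 stroke→J1  (J1 flow already set via bond 5)
bond 1 stroke→J2  (common-f at J2 fixed by 0)
bond 4 stroke→J2  (J2 flow already set via bond 0)

β0 |J1
β1 |J2
β2 |J1
β3 |J3
β4 |J2
β5 |Sf1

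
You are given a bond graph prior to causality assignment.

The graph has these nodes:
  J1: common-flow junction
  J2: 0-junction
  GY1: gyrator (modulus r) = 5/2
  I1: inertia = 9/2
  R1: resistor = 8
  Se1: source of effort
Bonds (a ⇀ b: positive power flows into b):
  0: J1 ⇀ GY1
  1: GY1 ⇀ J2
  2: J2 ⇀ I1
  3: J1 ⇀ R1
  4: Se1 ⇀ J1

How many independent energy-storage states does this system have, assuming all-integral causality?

1  (I1 all integral)

#4 →J1  (Se1 (Se) sets effort on bond)
#2 →I1  (I1: I, integral causality)
#1 →J2  (closing 0-jn rule on J2)
#0 →J1  (GY1 both-in/both-out from 1)
#3 →R1  (J1 needs exactly one f-in)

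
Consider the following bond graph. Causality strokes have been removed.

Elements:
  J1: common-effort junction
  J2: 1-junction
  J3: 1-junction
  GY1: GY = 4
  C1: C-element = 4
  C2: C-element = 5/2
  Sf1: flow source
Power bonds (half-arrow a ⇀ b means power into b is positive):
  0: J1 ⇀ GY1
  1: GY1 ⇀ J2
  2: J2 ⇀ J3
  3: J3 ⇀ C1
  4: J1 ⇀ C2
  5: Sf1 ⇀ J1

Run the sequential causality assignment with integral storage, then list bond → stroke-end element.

β5 →Sf1  (Sf1 (Sf) sets flow on bond)
β3 →J3  (C1 integral (e out))
β2 →J2  (only one flow-in slot at J3)
β1 →GY1  (only one flow-in slot at J2)
β0 →GY1  (GY GY1: same side as bond 1)
β4 →J1  (J1 needs exactly one e-in)

bond 0 stroke→GY1
bond 1 stroke→GY1
bond 2 stroke→J2
bond 3 stroke→J3
bond 4 stroke→J1
bond 5 stroke→Sf1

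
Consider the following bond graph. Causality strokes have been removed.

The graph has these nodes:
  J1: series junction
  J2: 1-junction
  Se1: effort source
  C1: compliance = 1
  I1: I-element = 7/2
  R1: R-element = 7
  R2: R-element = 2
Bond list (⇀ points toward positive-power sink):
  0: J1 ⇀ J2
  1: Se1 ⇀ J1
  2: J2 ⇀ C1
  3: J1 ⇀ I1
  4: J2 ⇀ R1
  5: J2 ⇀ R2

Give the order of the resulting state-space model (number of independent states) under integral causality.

2  (C1, I1 all integral)

β1 stroke at J1  (Se1: effort source, stroke at far end)
β2 stroke at J2  (C1 outputs effort q/C1)
β3 stroke at I1  (prefer integral on I1)
β0 stroke at J1  (J1 flow already set via bond 3)
β4 stroke at J2  (1-jn J2 has f-setter on 0)
β5 stroke at J2  (J2 flow already set via bond 0)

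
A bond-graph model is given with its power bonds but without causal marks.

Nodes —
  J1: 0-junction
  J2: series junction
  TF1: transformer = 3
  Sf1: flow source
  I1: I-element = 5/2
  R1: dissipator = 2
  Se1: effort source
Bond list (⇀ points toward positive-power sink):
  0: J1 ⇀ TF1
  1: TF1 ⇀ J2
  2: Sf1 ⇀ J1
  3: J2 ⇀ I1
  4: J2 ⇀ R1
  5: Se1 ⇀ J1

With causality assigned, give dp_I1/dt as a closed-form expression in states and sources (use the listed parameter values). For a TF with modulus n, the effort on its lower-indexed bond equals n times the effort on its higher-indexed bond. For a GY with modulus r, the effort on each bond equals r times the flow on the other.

bond 2 stroke→Sf1  (Sf1 fixes flow; stroke at Sf1)
bond 5 stroke→J1  (source Se1 imposes e)
bond 0 stroke→TF1  (J1 effort already set via bond 5)
bond 1 stroke→J2  (TF1: transformer flips bond 0)
bond 3 stroke→I1  (I1 integral (f out))
bond 4 stroke→J2  (J2 flow already set via bond 3)

dp_I1/dt = E_Se1/3 - 4*p_I1/5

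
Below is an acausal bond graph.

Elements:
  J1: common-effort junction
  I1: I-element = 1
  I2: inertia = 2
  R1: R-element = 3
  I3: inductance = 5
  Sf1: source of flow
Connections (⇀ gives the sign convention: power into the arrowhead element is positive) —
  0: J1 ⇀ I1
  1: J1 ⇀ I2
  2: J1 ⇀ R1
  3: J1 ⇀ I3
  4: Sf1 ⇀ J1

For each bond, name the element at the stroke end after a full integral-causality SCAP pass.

#4 stroke at Sf1  (Sf1: flow source, stroke at near end)
#0 stroke at I1  (prefer integral on I1)
#1 stroke at I2  (prefer integral on I2)
#3 stroke at I3  (I3 integral (f out))
#2 stroke at J1  (only one effort-in slot at J1)

β0 →I1
β1 →I2
β2 →J1
β3 →I3
β4 →Sf1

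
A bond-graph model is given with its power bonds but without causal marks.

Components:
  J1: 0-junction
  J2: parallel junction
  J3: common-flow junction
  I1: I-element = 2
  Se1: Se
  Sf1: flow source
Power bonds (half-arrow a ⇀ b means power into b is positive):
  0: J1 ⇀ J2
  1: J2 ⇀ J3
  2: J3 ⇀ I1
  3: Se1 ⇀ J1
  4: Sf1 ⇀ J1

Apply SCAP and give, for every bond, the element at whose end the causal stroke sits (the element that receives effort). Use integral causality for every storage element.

β0 stroke at J2
β1 stroke at J3
β2 stroke at I1
β3 stroke at J1
β4 stroke at Sf1

#3 stroke→J1  (Se1: effort source, stroke at far end)
#4 stroke→Sf1  (Sf1 (Sf) sets flow on bond)
#0 stroke→J2  (J1 effort already set via bond 3)
#1 stroke→J3  (J2 effort already set via bond 0)
#2 stroke→I1  (only one flow-in slot at J3)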